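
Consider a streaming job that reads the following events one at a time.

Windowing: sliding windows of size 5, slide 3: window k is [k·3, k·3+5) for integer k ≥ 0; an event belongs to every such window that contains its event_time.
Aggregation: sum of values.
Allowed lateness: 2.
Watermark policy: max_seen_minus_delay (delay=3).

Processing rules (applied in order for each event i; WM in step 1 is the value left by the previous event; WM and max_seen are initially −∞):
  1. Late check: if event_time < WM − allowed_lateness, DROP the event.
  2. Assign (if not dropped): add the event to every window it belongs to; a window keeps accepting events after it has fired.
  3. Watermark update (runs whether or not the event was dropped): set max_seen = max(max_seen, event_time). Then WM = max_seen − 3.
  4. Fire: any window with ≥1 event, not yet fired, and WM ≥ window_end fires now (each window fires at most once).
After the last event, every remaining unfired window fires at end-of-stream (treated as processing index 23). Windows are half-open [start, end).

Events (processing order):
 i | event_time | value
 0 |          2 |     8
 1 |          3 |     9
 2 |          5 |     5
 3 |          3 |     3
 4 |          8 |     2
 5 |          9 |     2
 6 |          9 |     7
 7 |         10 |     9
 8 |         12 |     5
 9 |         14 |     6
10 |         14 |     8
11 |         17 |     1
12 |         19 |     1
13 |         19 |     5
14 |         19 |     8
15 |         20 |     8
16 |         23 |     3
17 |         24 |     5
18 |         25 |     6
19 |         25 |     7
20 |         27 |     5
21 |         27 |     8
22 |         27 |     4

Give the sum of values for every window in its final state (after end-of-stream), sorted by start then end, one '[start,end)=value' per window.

i=0 t=2 v=8: → [0,5); WM=-1
i=1 t=3 v=9: → [3,8),[0,5); WM=0
i=2 t=5 v=5: → [3,8); WM=2
i=3 t=3 v=3: → [3,8),[0,5); WM=2
i=4 t=8 v=2: → [6,11); WM=5; [0,5) fires=20
i=5 t=9 v=2: → [9,14),[6,11); WM=6
i=6 t=9 v=7: → [9,14),[6,11); WM=6
i=7 t=10 v=9: → [9,14),[6,11); WM=7
i=8 t=12 v=5: → [12,17),[9,14); WM=9; [3,8) fires=17
i=9 t=14 v=6: → [12,17); WM=11; [6,11) fires=20
i=10 t=14 v=8: → [12,17); WM=11
i=11 t=17 v=1: → [15,20); WM=14; [9,14) fires=23
i=12 t=19 v=1: → [18,23),[15,20); WM=16
i=13 t=19 v=5: → [18,23),[15,20); WM=16
i=14 t=19 v=8: → [18,23),[15,20); WM=16
i=15 t=20 v=8: → [18,23); WM=17; [12,17) fires=19
i=16 t=23 v=3: → [21,26); WM=20; [15,20) fires=15
i=17 t=24 v=5: → [24,29),[21,26); WM=21
i=18 t=25 v=6: → [24,29),[21,26); WM=22
i=19 t=25 v=7: → [24,29),[21,26); WM=22
i=20 t=27 v=5: → [27,32),[24,29); WM=24; [18,23) fires=22
i=21 t=27 v=8: → [27,32),[24,29); WM=24
i=22 t=27 v=4: → [27,32),[24,29); WM=24

[0,5)=20 [3,8)=17 [6,11)=20 [9,14)=23 [12,17)=19 [15,20)=15 [18,23)=22 [21,26)=21 [24,29)=35 [27,32)=17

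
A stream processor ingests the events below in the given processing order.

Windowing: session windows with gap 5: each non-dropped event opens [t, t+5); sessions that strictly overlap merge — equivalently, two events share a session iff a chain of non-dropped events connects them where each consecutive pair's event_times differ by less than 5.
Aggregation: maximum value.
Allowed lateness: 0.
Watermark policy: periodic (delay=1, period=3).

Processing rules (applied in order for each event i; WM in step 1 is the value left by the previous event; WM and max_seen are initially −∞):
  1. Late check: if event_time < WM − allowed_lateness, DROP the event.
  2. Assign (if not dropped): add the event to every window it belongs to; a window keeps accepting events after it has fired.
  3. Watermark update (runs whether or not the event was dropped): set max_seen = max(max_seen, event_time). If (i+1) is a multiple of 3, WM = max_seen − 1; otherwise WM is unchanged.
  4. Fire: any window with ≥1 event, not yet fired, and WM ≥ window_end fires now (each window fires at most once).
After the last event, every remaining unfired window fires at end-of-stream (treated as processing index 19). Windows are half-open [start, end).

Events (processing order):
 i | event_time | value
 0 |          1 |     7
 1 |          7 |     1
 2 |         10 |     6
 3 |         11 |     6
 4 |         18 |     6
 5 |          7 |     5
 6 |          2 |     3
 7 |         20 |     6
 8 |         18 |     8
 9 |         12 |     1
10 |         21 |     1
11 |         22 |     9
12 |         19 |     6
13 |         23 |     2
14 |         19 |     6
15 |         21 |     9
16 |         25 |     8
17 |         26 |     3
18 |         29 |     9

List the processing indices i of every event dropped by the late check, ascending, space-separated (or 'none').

5 6 9 12 14 15

i=0 t=1 v=7: → [1,6); WM=−∞
i=1 t=7 v=1: → [7,12); WM=−∞
i=2 t=10 v=6: → [7,15); WM=9
i=3 t=11 v=6: → [7,16); WM=9
i=4 t=18 v=6: → [18,23); WM=9
i=5 t=7 v=5: DROP (t<9-0); WM=17
i=6 t=2 v=3: DROP (t<17-0); WM=17
i=7 t=20 v=6: → [18,25); WM=17
i=8 t=18 v=8: → [18,25); WM=19
i=9 t=12 v=1: DROP (t<19-0); WM=19
i=10 t=21 v=1: → [18,26); WM=19
i=11 t=22 v=9: → [18,27); WM=21
i=12 t=19 v=6: DROP (t<21-0); WM=21
i=13 t=23 v=2: → [18,28); WM=21
i=14 t=19 v=6: DROP (t<21-0); WM=22
i=15 t=21 v=9: DROP (t<22-0); WM=22
i=16 t=25 v=8: → [18,30); WM=22
i=17 t=26 v=3: → [18,31); WM=25
i=18 t=29 v=9: → [18,34); WM=25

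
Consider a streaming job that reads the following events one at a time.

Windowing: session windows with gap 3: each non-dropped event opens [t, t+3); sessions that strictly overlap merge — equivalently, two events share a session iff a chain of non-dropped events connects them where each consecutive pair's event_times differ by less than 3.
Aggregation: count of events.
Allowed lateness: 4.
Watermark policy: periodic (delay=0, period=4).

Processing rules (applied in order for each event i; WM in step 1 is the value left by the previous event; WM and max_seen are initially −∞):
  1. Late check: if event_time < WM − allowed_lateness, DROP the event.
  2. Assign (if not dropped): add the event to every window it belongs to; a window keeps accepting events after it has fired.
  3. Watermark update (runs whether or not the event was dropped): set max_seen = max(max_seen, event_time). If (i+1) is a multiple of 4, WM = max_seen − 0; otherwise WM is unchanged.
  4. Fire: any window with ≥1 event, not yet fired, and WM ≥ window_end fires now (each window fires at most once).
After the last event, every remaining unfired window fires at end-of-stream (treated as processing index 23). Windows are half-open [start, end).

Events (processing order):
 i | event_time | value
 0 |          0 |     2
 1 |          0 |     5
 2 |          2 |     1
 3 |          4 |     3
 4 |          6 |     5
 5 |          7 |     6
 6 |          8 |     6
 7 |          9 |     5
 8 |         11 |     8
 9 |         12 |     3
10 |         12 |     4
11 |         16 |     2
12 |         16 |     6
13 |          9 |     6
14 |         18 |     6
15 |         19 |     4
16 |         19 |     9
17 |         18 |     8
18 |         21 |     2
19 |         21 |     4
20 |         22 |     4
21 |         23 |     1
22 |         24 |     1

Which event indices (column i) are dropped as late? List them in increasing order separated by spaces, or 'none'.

13

i=0 t=0 v=2: → [0,3); WM=−∞
i=1 t=0 v=5: → [0,3); WM=−∞
i=2 t=2 v=1: → [0,5); WM=−∞
i=3 t=4 v=3: → [0,7); WM=4
i=4 t=6 v=5: → [0,9); WM=4
i=5 t=7 v=6: → [0,10); WM=4
i=6 t=8 v=6: → [0,11); WM=4
i=7 t=9 v=5: → [0,12); WM=9
i=8 t=11 v=8: → [0,14); WM=9
i=9 t=12 v=3: → [0,15); WM=9
i=10 t=12 v=4: → [0,15); WM=9
i=11 t=16 v=2: → [16,19); WM=16
i=12 t=16 v=6: → [16,19); WM=16
i=13 t=9 v=6: DROP (t<16-4); WM=16
i=14 t=18 v=6: → [16,21); WM=16
i=15 t=19 v=4: → [16,22); WM=19
i=16 t=19 v=9: → [16,22); WM=19
i=17 t=18 v=8: → [16,22); WM=19
i=18 t=21 v=2: → [16,24); WM=19
i=19 t=21 v=4: → [16,24); WM=21
i=20 t=22 v=4: → [16,25); WM=21
i=21 t=23 v=1: → [16,26); WM=21
i=22 t=24 v=1: → [16,27); WM=21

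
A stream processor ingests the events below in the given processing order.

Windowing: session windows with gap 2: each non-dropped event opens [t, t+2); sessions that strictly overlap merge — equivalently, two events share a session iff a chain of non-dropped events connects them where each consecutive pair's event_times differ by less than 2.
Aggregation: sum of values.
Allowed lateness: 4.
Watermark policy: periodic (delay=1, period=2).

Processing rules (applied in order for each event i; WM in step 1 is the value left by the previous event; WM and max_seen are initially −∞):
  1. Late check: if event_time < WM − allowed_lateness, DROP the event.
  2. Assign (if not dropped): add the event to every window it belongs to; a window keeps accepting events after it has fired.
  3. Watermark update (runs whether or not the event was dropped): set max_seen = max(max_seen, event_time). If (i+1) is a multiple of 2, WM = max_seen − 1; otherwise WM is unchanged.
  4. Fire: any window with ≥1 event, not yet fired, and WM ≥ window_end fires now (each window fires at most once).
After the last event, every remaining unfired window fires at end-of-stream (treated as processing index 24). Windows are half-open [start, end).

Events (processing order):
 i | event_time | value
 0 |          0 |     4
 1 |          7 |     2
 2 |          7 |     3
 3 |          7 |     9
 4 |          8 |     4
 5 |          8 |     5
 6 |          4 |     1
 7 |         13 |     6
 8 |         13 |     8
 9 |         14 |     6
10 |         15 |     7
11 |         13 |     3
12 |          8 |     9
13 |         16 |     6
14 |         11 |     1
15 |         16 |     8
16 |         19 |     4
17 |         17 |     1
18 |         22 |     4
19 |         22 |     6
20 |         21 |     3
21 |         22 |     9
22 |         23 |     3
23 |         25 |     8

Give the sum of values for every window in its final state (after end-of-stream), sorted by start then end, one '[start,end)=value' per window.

i=0 t=0 v=4: → [0,2); WM=−∞
i=1 t=7 v=2: → [7,9); WM=6
i=2 t=7 v=3: → [7,9); WM=6
i=3 t=7 v=9: → [7,9); WM=6
i=4 t=8 v=4: → [7,10); WM=6
i=5 t=8 v=5: → [7,10); WM=7
i=6 t=4 v=1: → [4,6); WM=7
i=7 t=13 v=6: → [13,15); WM=12
i=8 t=13 v=8: → [13,15); WM=12
i=9 t=14 v=6: → [13,16); WM=13
i=10 t=15 v=7: → [13,17); WM=13
i=11 t=13 v=3: → [13,17); WM=14
i=12 t=8 v=9: DROP (t<14-4); WM=14
i=13 t=16 v=6: → [13,18); WM=15
i=14 t=11 v=1: → [11,13); WM=15
i=15 t=16 v=8: → [13,18); WM=15
i=16 t=19 v=4: → [19,21); WM=15
i=17 t=17 v=1: → [13,19); WM=18
i=18 t=22 v=4: → [22,24); WM=18
i=19 t=22 v=6: → [22,24); WM=21
i=20 t=21 v=3: → [21,24); WM=21
i=21 t=22 v=9: → [21,24); WM=21
i=22 t=23 v=3: → [21,25); WM=21
i=23 t=25 v=8: → [25,27); WM=24

[0,2)=4 [4,6)=1 [7,10)=23 [11,13)=1 [13,19)=45 [19,21)=4 [21,25)=25 [25,27)=8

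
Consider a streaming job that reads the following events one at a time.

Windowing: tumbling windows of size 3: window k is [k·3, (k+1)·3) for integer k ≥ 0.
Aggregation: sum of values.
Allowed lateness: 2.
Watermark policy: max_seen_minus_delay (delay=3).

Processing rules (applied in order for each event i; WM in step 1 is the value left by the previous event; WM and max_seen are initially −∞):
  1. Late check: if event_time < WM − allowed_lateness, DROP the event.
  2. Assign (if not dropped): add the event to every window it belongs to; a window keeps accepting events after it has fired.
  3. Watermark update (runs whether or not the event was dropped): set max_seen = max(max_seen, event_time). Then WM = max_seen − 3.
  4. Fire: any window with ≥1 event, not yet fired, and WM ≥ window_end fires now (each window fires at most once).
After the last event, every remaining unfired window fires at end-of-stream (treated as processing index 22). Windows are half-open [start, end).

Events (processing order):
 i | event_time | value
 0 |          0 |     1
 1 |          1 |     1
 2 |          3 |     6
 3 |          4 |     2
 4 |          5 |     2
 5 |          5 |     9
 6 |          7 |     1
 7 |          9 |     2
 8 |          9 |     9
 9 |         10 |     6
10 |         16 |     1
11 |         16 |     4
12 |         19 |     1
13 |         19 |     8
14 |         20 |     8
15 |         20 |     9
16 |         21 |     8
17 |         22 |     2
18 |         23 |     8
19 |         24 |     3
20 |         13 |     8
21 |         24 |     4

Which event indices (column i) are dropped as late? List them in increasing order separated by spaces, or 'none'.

i=0 t=0 v=1: → [0,3); WM=-3
i=1 t=1 v=1: → [0,3); WM=-2
i=2 t=3 v=6: → [3,6); WM=0
i=3 t=4 v=2: → [3,6); WM=1
i=4 t=5 v=2: → [3,6); WM=2
i=5 t=5 v=9: → [3,6); WM=2
i=6 t=7 v=1: → [6,9); WM=4; [0,3) fires=2
i=7 t=9 v=2: → [9,12); WM=6; [3,6) fires=19
i=8 t=9 v=9: → [9,12); WM=6
i=9 t=10 v=6: → [9,12); WM=7
i=10 t=16 v=1: → [15,18); WM=13; [6,9) fires=1 [9,12) fires=17
i=11 t=16 v=4: → [15,18); WM=13
i=12 t=19 v=1: → [18,21); WM=16
i=13 t=19 v=8: → [18,21); WM=16
i=14 t=20 v=8: → [18,21); WM=17
i=15 t=20 v=9: → [18,21); WM=17
i=16 t=21 v=8: → [21,24); WM=18; [15,18) fires=5
i=17 t=22 v=2: → [21,24); WM=19
i=18 t=23 v=8: → [21,24); WM=20
i=19 t=24 v=3: → [24,27); WM=21; [18,21) fires=26
i=20 t=13 v=8: DROP (t<21-2); WM=21
i=21 t=24 v=4: → [24,27); WM=21

20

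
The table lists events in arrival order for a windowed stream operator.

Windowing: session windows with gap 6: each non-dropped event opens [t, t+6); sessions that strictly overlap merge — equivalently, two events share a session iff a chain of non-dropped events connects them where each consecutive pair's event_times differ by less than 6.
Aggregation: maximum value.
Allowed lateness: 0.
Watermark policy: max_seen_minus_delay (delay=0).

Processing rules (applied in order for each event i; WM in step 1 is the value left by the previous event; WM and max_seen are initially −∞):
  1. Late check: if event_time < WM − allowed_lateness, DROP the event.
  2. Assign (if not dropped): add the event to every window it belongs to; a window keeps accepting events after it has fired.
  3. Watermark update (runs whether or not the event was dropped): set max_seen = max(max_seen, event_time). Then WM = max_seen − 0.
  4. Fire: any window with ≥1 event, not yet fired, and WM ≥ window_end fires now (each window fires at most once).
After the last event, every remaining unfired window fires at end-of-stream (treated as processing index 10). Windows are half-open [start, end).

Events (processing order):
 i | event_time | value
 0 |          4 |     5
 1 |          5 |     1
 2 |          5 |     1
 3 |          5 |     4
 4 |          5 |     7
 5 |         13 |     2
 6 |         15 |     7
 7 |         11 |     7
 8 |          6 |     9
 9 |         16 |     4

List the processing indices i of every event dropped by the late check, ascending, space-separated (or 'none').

i=0 t=4 v=5: → [4,10); WM=4
i=1 t=5 v=1: → [4,11); WM=5
i=2 t=5 v=1: → [4,11); WM=5
i=3 t=5 v=4: → [4,11); WM=5
i=4 t=5 v=7: → [4,11); WM=5
i=5 t=13 v=2: → [13,19); WM=13
i=6 t=15 v=7: → [13,21); WM=15
i=7 t=11 v=7: DROP (t<15-0); WM=15
i=8 t=6 v=9: DROP (t<15-0); WM=15
i=9 t=16 v=4: → [13,22); WM=16

7 8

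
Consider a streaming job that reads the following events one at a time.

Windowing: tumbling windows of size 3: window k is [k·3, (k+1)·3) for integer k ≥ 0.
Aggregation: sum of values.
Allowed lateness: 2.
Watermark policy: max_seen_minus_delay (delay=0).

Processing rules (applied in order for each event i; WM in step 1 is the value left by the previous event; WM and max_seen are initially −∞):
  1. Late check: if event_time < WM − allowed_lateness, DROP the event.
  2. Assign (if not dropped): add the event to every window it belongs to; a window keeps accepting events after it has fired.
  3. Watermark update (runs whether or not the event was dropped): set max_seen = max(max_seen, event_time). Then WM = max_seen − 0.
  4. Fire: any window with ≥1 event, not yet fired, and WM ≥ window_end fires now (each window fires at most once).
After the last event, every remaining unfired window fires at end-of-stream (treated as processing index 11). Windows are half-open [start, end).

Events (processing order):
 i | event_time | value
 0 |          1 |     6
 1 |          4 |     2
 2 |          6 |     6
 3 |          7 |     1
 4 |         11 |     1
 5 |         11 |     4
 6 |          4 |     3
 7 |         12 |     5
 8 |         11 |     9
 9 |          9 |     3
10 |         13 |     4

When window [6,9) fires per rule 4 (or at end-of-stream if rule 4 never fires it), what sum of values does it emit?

i=0 t=1 v=6: → [0,3); WM=1
i=1 t=4 v=2: → [3,6); WM=4; [0,3) fires=6
i=2 t=6 v=6: → [6,9); WM=6; [3,6) fires=2
i=3 t=7 v=1: → [6,9); WM=7
i=4 t=11 v=1: → [9,12); WM=11; [6,9) fires=7
i=5 t=11 v=4: → [9,12); WM=11
i=6 t=4 v=3: DROP (t<11-2); WM=11
i=7 t=12 v=5: → [12,15); WM=12; [9,12) fires=5
i=8 t=11 v=9: → [9,12); WM=12
i=9 t=9 v=3: DROP (t<12-2); WM=12
i=10 t=13 v=4: → [12,15); WM=13

7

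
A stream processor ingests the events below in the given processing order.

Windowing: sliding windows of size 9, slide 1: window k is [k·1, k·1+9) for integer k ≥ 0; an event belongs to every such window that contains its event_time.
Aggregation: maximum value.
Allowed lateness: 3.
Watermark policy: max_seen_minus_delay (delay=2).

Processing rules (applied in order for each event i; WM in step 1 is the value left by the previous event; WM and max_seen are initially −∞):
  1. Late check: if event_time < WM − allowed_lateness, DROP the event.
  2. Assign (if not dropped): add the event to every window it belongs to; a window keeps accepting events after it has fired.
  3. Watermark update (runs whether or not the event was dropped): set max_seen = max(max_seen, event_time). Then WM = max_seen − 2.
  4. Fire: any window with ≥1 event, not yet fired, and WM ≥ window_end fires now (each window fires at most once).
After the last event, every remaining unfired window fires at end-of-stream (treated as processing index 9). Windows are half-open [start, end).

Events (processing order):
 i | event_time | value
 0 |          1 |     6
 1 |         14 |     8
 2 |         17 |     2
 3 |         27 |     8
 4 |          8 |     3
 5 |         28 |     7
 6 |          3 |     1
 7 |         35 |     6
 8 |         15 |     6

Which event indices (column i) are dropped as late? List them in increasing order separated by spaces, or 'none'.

4 6 8

i=0 t=1 v=6: → [1,10),[0,9); WM=-1
i=1 t=14 v=8: → [14,23),[13,22),[12,21),[11,20),[10,19),[9,18),[8,17),[7,16),[6,15); WM=12; [0,9) fires=6 [1,10) fires=6
i=2 t=17 v=2: → [17,26),[16,25),[15,24),[14,23),[13,22),[12,21),[11,20),[10,19),[9,18); WM=15; [6,15) fires=8
i=3 t=27 v=8: → [27,36),[26,35),[25,34),[24,33),[23,32),[22,31),[21,30),[20,29),[19,28); WM=25; [7,16) fires=8 [8,17) fires=8 [9,18) fires=8 [10,19) fires=8 [11,20) fires=8 [12,21) fires=8 [13,22) fires=8 [14,23) fires=8 [15,24) fires=2 [16,25) fires=2
i=4 t=8 v=3: DROP (t<25-3); WM=25
i=5 t=28 v=7: → [28,37),[27,36),[26,35),[25,34),[24,33),[23,32),[22,31),[21,30),[20,29); WM=26; [17,26) fires=2
i=6 t=3 v=1: DROP (t<26-3); WM=26
i=7 t=35 v=6: → [35,44),[34,43),[33,42),[32,41),[31,40),[30,39),[29,38),[28,37),[27,36); WM=33; [19,28) fires=8 [20,29) fires=8 [21,30) fires=8 [22,31) fires=8 [23,32) fires=8 [24,33) fires=8
i=8 t=15 v=6: DROP (t<33-3); WM=33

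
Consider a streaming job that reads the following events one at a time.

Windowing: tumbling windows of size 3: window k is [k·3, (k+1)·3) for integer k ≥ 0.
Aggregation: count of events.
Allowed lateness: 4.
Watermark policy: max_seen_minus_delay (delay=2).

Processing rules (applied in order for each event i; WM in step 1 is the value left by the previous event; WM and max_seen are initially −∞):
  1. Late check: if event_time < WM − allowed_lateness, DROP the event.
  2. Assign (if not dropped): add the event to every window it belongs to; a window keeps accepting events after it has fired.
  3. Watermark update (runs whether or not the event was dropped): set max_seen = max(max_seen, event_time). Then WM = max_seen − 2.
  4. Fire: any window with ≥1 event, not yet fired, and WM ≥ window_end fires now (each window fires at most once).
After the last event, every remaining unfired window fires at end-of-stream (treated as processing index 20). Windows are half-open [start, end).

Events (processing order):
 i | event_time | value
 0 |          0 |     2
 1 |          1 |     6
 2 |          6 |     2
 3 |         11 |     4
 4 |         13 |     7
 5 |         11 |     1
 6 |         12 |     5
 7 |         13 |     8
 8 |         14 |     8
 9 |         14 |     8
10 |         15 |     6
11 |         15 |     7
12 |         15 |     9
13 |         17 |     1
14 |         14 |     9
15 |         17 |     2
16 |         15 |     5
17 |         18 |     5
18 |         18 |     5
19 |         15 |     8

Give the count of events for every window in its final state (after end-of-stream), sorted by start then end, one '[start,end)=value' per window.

[0,3)=2 [6,9)=1 [9,12)=2 [12,15)=6 [15,18)=7 [18,21)=2

i=0 t=0 v=2: → [0,3); WM=-2
i=1 t=1 v=6: → [0,3); WM=-1
i=2 t=6 v=2: → [6,9); WM=4; [0,3) fires=2
i=3 t=11 v=4: → [9,12); WM=9; [6,9) fires=1
i=4 t=13 v=7: → [12,15); WM=11
i=5 t=11 v=1: → [9,12); WM=11
i=6 t=12 v=5: → [12,15); WM=11
i=7 t=13 v=8: → [12,15); WM=11
i=8 t=14 v=8: → [12,15); WM=12; [9,12) fires=2
i=9 t=14 v=8: → [12,15); WM=12
i=10 t=15 v=6: → [15,18); WM=13
i=11 t=15 v=7: → [15,18); WM=13
i=12 t=15 v=9: → [15,18); WM=13
i=13 t=17 v=1: → [15,18); WM=15; [12,15) fires=5
i=14 t=14 v=9: → [12,15); WM=15
i=15 t=17 v=2: → [15,18); WM=15
i=16 t=15 v=5: → [15,18); WM=15
i=17 t=18 v=5: → [18,21); WM=16
i=18 t=18 v=5: → [18,21); WM=16
i=19 t=15 v=8: → [15,18); WM=16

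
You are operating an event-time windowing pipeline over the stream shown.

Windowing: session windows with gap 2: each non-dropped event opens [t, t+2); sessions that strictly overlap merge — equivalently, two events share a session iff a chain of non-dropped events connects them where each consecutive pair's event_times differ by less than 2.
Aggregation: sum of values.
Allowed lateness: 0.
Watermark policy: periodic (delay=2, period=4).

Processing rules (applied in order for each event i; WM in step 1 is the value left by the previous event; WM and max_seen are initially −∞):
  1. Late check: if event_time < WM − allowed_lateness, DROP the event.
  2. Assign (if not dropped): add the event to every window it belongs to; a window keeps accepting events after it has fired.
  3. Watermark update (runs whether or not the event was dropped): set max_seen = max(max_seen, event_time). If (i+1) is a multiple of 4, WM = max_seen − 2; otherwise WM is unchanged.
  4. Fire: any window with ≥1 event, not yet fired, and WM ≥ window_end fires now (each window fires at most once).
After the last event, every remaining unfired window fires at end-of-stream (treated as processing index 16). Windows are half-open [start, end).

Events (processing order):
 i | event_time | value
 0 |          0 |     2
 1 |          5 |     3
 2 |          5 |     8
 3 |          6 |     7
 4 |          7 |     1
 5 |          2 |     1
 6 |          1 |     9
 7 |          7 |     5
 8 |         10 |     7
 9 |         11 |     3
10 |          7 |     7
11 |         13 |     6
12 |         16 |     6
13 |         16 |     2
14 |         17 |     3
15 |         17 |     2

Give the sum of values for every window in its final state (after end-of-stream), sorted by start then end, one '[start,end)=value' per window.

i=0 t=0 v=2: → [0,2); WM=−∞
i=1 t=5 v=3: → [5,7); WM=−∞
i=2 t=5 v=8: → [5,7); WM=−∞
i=3 t=6 v=7: → [5,8); WM=4
i=4 t=7 v=1: → [5,9); WM=4
i=5 t=2 v=1: DROP (t<4-0); WM=4
i=6 t=1 v=9: DROP (t<4-0); WM=4
i=7 t=7 v=5: → [5,9); WM=5
i=8 t=10 v=7: → [10,12); WM=5
i=9 t=11 v=3: → [10,13); WM=5
i=10 t=7 v=7: → [5,9); WM=5
i=11 t=13 v=6: → [13,15); WM=11
i=12 t=16 v=6: → [16,18); WM=11
i=13 t=16 v=2: → [16,18); WM=11
i=14 t=17 v=3: → [16,19); WM=11
i=15 t=17 v=2: → [16,19); WM=15

[0,2)=2 [5,9)=31 [10,13)=10 [13,15)=6 [16,19)=13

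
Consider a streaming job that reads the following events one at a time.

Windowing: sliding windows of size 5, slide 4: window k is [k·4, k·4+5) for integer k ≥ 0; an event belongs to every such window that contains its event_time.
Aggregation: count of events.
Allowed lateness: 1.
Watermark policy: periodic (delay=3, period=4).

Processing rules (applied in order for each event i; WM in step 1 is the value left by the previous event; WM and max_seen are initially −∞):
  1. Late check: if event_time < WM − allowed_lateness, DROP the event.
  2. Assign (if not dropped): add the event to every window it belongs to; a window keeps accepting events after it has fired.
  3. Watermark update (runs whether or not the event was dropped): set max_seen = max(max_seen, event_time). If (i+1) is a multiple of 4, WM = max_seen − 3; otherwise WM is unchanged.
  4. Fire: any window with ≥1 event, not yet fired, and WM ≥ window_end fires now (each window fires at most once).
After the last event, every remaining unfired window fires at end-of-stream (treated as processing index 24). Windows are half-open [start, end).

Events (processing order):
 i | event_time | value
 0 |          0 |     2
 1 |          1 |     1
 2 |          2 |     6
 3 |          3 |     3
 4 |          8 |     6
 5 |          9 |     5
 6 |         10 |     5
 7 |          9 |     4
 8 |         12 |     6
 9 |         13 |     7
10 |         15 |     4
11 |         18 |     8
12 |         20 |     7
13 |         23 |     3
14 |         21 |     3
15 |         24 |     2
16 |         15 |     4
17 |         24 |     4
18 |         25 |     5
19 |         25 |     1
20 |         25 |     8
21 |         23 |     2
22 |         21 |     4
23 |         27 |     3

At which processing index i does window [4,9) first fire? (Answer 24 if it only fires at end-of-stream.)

i=0 t=0 v=2: → [0,5); WM=−∞
i=1 t=1 v=1: → [0,5); WM=−∞
i=2 t=2 v=6: → [0,5); WM=−∞
i=3 t=3 v=3: → [0,5); WM=0
i=4 t=8 v=6: → [8,13),[4,9); WM=0
i=5 t=9 v=5: → [8,13); WM=0
i=6 t=10 v=5: → [8,13); WM=0
i=7 t=9 v=4: → [8,13); WM=7; [0,5) fires=4
i=8 t=12 v=6: → [12,17),[8,13); WM=7
i=9 t=13 v=7: → [12,17); WM=7
i=10 t=15 v=4: → [12,17); WM=7
i=11 t=18 v=8: → [16,21); WM=15; [4,9) fires=1 [8,13) fires=5
i=12 t=20 v=7: → [20,25),[16,21); WM=15
i=13 t=23 v=3: → [20,25); WM=15
i=14 t=21 v=3: → [20,25); WM=15
i=15 t=24 v=2: → [24,29),[20,25); WM=21; [12,17) fires=3 [16,21) fires=2
i=16 t=15 v=4: DROP (t<21-1); WM=21
i=17 t=24 v=4: → [24,29),[20,25); WM=21
i=18 t=25 v=5: → [24,29); WM=21
i=19 t=25 v=1: → [24,29); WM=22
i=20 t=25 v=8: → [24,29); WM=22
i=21 t=23 v=2: → [20,25); WM=22
i=22 t=21 v=4: → [20,25); WM=22
i=23 t=27 v=3: → [24,29); WM=24

11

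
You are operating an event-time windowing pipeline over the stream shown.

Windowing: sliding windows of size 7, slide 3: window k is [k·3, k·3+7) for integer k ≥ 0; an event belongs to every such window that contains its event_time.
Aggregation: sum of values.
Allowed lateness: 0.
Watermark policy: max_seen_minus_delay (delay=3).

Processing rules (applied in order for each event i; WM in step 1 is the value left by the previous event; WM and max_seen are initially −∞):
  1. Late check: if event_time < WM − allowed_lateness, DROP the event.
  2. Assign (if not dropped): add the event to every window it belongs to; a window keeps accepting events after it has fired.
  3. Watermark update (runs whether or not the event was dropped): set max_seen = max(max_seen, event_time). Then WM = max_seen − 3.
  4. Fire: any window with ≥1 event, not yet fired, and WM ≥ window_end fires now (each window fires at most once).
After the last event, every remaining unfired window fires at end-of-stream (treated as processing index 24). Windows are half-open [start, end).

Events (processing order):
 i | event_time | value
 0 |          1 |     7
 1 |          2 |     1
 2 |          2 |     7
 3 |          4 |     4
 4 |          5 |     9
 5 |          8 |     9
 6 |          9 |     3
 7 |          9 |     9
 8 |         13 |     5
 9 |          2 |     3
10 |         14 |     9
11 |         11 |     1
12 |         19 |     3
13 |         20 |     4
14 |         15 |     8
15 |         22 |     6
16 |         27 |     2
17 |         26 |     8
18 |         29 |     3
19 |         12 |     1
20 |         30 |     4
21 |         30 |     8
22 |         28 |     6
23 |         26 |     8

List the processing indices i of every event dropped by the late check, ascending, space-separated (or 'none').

9 14 19 23

i=0 t=1 v=7: → [0,7); WM=-2
i=1 t=2 v=1: → [0,7); WM=-1
i=2 t=2 v=7: → [0,7); WM=-1
i=3 t=4 v=4: → [3,10),[0,7); WM=1
i=4 t=5 v=9: → [3,10),[0,7); WM=2
i=5 t=8 v=9: → [6,13),[3,10); WM=5
i=6 t=9 v=3: → [9,16),[6,13),[3,10); WM=6
i=7 t=9 v=9: → [9,16),[6,13),[3,10); WM=6
i=8 t=13 v=5: → [12,19),[9,16); WM=10; [0,7) fires=28 [3,10) fires=34
i=9 t=2 v=3: DROP (t<10-0); WM=10
i=10 t=14 v=9: → [12,19),[9,16); WM=11
i=11 t=11 v=1: → [9,16),[6,13); WM=11
i=12 t=19 v=3: → [18,25),[15,22); WM=16; [6,13) fires=22 [9,16) fires=27
i=13 t=20 v=4: → [18,25),[15,22); WM=17
i=14 t=15 v=8: DROP (t<17-0); WM=17
i=15 t=22 v=6: → [21,28),[18,25); WM=19; [12,19) fires=14
i=16 t=27 v=2: → [27,34),[24,31),[21,28); WM=24; [15,22) fires=7
i=17 t=26 v=8: → [24,31),[21,28); WM=24
i=18 t=29 v=3: → [27,34),[24,31); WM=26; [18,25) fires=13
i=19 t=12 v=1: DROP (t<26-0); WM=26
i=20 t=30 v=4: → [30,37),[27,34),[24,31); WM=27
i=21 t=30 v=8: → [30,37),[27,34),[24,31); WM=27
i=22 t=28 v=6: → [27,34),[24,31); WM=27
i=23 t=26 v=8: DROP (t<27-0); WM=27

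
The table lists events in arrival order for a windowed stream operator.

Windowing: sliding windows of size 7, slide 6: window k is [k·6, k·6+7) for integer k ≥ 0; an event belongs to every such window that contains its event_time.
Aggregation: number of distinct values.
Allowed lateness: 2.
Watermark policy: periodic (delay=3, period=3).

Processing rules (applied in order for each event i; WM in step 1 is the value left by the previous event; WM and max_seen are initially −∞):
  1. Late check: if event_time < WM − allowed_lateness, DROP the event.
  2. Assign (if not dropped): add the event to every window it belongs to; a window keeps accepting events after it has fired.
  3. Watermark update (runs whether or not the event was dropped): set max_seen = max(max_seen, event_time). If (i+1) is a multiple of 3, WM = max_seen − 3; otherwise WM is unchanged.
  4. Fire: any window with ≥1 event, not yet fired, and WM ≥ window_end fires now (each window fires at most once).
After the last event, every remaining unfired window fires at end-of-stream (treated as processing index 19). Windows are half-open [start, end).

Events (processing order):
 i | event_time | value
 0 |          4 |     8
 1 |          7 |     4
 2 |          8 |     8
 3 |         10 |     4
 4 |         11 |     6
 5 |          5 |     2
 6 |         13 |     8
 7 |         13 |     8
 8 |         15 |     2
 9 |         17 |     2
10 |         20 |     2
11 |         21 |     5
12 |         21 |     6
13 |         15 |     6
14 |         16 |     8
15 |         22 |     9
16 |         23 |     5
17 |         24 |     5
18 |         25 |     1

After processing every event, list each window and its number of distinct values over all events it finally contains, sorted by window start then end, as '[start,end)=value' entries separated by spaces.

[0,7)=2 [6,13)=3 [12,19)=2 [18,25)=4 [24,31)=2

i=0 t=4 v=8: → [0,7); WM=−∞
i=1 t=7 v=4: → [6,13); WM=−∞
i=2 t=8 v=8: → [6,13); WM=5
i=3 t=10 v=4: → [6,13); WM=5
i=4 t=11 v=6: → [6,13); WM=5
i=5 t=5 v=2: → [0,7); WM=8; [0,7) fires=2
i=6 t=13 v=8: → [12,19); WM=8
i=7 t=13 v=8: → [12,19); WM=8
i=8 t=15 v=2: → [12,19); WM=12
i=9 t=17 v=2: → [12,19); WM=12
i=10 t=20 v=2: → [18,25); WM=12
i=11 t=21 v=5: → [18,25); WM=18; [6,13) fires=3
i=12 t=21 v=6: → [18,25); WM=18
i=13 t=15 v=6: DROP (t<18-2); WM=18
i=14 t=16 v=8: → [12,19); WM=18
i=15 t=22 v=9: → [18,25); WM=18
i=16 t=23 v=5: → [18,25); WM=18
i=17 t=24 v=5: → [24,31),[18,25); WM=21; [12,19) fires=2
i=18 t=25 v=1: → [24,31); WM=21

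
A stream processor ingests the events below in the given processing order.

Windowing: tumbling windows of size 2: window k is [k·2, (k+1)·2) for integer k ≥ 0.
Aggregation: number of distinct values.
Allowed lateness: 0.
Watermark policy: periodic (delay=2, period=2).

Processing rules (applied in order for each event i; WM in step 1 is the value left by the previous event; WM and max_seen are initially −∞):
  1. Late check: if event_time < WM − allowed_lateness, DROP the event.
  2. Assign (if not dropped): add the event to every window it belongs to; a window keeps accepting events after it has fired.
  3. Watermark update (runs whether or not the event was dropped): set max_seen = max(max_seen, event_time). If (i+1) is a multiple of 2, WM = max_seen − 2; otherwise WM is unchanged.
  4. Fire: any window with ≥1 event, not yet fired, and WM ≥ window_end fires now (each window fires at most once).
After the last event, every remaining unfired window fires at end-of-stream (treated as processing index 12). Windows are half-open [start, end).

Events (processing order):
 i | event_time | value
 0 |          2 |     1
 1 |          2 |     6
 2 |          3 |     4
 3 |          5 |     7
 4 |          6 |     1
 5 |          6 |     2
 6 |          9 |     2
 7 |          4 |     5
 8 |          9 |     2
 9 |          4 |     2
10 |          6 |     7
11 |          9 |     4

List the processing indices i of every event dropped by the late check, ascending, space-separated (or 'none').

i=0 t=2 v=1: → [2,4); WM=−∞
i=1 t=2 v=6: → [2,4); WM=0
i=2 t=3 v=4: → [2,4); WM=0
i=3 t=5 v=7: → [4,6); WM=3
i=4 t=6 v=1: → [6,8); WM=3
i=5 t=6 v=2: → [6,8); WM=4; [2,4) fires=3
i=6 t=9 v=2: → [8,10); WM=4
i=7 t=4 v=5: → [4,6); WM=7; [4,6) fires=2
i=8 t=9 v=2: → [8,10); WM=7
i=9 t=4 v=2: DROP (t<7-0); WM=7
i=10 t=6 v=7: DROP (t<7-0); WM=7
i=11 t=9 v=4: → [8,10); WM=7

9 10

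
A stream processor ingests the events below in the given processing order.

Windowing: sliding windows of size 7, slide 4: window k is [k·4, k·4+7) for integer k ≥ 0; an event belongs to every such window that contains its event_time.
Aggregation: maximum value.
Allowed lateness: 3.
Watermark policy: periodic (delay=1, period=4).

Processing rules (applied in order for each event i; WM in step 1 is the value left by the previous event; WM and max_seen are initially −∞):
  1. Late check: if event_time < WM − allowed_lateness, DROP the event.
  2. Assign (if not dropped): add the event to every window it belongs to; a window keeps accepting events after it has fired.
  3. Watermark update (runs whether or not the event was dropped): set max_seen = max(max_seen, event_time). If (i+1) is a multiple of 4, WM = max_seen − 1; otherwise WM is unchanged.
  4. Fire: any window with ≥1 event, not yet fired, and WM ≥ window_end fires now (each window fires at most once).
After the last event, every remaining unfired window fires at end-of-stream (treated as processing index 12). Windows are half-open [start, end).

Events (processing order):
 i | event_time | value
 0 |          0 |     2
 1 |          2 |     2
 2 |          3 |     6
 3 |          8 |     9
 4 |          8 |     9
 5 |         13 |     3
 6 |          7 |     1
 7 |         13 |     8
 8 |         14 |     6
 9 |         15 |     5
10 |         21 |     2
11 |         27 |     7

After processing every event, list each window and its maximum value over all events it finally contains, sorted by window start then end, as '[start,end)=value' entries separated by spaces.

[0,7)=6 [4,11)=9 [8,15)=9 [12,19)=8 [16,23)=2 [20,27)=2 [24,31)=7

i=0 t=0 v=2: → [0,7); WM=−∞
i=1 t=2 v=2: → [0,7); WM=−∞
i=2 t=3 v=6: → [0,7); WM=−∞
i=3 t=8 v=9: → [8,15),[4,11); WM=7; [0,7) fires=6
i=4 t=8 v=9: → [8,15),[4,11); WM=7
i=5 t=13 v=3: → [12,19),[8,15); WM=7
i=6 t=7 v=1: → [4,11); WM=7
i=7 t=13 v=8: → [12,19),[8,15); WM=12; [4,11) fires=9
i=8 t=14 v=6: → [12,19),[8,15); WM=12
i=9 t=15 v=5: → [12,19); WM=12
i=10 t=21 v=2: → [20,27),[16,23); WM=12
i=11 t=27 v=7: → [24,31); WM=26; [8,15) fires=9 [12,19) fires=8 [16,23) fires=2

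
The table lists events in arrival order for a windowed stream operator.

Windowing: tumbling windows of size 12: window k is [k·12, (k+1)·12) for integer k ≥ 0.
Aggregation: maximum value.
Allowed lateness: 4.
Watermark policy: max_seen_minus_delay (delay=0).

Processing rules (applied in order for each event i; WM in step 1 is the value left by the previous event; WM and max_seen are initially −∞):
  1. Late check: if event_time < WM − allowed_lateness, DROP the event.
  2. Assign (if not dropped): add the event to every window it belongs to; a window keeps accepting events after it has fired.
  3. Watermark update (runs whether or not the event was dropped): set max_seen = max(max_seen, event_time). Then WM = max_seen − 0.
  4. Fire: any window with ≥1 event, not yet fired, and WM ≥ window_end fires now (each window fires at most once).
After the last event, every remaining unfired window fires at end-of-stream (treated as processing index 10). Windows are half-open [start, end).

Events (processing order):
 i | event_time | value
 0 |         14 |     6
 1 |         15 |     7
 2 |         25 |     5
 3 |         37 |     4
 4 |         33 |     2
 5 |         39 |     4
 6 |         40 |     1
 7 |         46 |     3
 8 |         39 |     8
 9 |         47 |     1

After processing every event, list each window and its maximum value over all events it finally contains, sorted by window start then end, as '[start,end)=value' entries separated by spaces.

[12,24)=7 [24,36)=5 [36,48)=4

i=0 t=14 v=6: → [12,24); WM=14
i=1 t=15 v=7: → [12,24); WM=15
i=2 t=25 v=5: → [24,36); WM=25; [12,24) fires=7
i=3 t=37 v=4: → [36,48); WM=37; [24,36) fires=5
i=4 t=33 v=2: → [24,36); WM=37
i=5 t=39 v=4: → [36,48); WM=39
i=6 t=40 v=1: → [36,48); WM=40
i=7 t=46 v=3: → [36,48); WM=46
i=8 t=39 v=8: DROP (t<46-4); WM=46
i=9 t=47 v=1: → [36,48); WM=47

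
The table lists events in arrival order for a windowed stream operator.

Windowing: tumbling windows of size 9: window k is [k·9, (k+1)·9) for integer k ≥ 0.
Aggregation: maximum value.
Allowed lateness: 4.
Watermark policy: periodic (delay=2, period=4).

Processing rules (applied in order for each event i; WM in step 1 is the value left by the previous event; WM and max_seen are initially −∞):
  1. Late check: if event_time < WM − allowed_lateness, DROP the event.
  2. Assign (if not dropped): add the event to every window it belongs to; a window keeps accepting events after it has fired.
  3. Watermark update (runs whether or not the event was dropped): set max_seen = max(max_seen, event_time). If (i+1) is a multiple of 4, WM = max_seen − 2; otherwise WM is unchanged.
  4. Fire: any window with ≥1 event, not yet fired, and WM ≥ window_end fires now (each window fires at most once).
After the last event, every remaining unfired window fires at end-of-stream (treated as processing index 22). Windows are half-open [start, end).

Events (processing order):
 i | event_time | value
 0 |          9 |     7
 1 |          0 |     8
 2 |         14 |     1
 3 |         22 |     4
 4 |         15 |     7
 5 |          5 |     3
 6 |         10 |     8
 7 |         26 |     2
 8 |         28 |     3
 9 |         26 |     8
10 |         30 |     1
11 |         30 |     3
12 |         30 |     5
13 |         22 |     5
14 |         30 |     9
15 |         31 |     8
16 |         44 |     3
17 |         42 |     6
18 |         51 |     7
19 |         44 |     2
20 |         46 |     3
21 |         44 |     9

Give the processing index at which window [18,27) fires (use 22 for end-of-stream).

i=0 t=9 v=7: → [9,18); WM=−∞
i=1 t=0 v=8: → [0,9); WM=−∞
i=2 t=14 v=1: → [9,18); WM=−∞
i=3 t=22 v=4: → [18,27); WM=20; [0,9) fires=8 [9,18) fires=7
i=4 t=15 v=7: DROP (t<20-4); WM=20
i=5 t=5 v=3: DROP (t<20-4); WM=20
i=6 t=10 v=8: DROP (t<20-4); WM=20
i=7 t=26 v=2: → [18,27); WM=24
i=8 t=28 v=3: → [27,36); WM=24
i=9 t=26 v=8: → [18,27); WM=24
i=10 t=30 v=1: → [27,36); WM=24
i=11 t=30 v=3: → [27,36); WM=28; [18,27) fires=8
i=12 t=30 v=5: → [27,36); WM=28
i=13 t=22 v=5: DROP (t<28-4); WM=28
i=14 t=30 v=9: → [27,36); WM=28
i=15 t=31 v=8: → [27,36); WM=29
i=16 t=44 v=3: → [36,45); WM=29
i=17 t=42 v=6: → [36,45); WM=29
i=18 t=51 v=7: → [45,54); WM=29
i=19 t=44 v=2: → [36,45); WM=49; [27,36) fires=9 [36,45) fires=6
i=20 t=46 v=3: → [45,54); WM=49
i=21 t=44 v=9: DROP (t<49-4); WM=49

11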